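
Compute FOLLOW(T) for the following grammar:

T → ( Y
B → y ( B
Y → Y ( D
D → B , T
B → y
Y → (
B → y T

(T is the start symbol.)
{ $, '(', ',' }

To compute FOLLOW(T), find every occurrence of T on a right-hand side N → α T β: add FIRST(β) \ {ε}, and if β is empty or nullable also add FOLLOW(N). Iterate to a fixed point.

T is the start symbol, so $ ∈ FOLLOW(T).
In D → B , T: T is at the end, add FOLLOW(D)
In B → y T: T is at the end, add FOLLOW(B)

The FOLLOW sets referred to above (computed the same way, to a fixed point):
  FOLLOW(D) = { $, '(', ',' }
  FOLLOW(B) = { ',' }

Taking the union: FOLLOW(T) = { $, '(', ',' }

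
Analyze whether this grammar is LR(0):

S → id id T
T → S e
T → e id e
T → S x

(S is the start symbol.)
Yes, the grammar is LR(0)

A grammar is LR(0) if no state in the canonical LR(0) collection has:
  - both a shift item (dot before a terminal) and a complete item (shift-reduce conflict), or
  - two or more complete items (reduce-reduce conflict; the accept item [S' → S .] counts as a complete item here).

Augment with S' → S and build the canonical LR(0) collection (I0 = CLOSURE({[S' → . S]}), then GOTO on every symbol after a dot until no new states appear). It has 11 states:
  I0: { [S → . id id T], [S' → . S] }  — shift
  I1: { [S' → S .] }  — accept
  I2: { [S → id . id T] }  — shift
  I3: { [S → . id id T], [S → id id . T], [T → . S e], [T → . S x], [T → . e id e] }  — shift
  I4: { [T → S . e], [T → S . x] }  — shift
  I5: { [S → id id T .] }  — reduce
  I6: { [T → e . id e] }  — shift
  I7: { [T → e id . e] }  — shift
  I8: { [T → e id e .] }  — reduce
  I9: { [T → S e .] }  — reduce
  I10: { [T → S x .] }  — reduce

Every state is either a pure shift/goto state or contains exactly one complete item and nothing to shift — no conflicts. The grammar is LR(0).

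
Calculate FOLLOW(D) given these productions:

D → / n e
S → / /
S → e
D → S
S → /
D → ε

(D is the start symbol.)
To compute FOLLOW(D), find every occurrence of D on a right-hand side N → α D β: add FIRST(β) \ {ε}, and if β is empty or nullable also add FOLLOW(N). Iterate to a fixed point.

D is the start symbol, so $ ∈ FOLLOW(D).
D does not occur on any right-hand side.

Taking the union: FOLLOW(D) = { $ }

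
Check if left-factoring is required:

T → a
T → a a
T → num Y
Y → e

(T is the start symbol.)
Yes, T has productions with common prefix 'a'

Left-factoring is needed when two productions for the same non-terminal
share a common prefix on the right-hand side.

Productions for T:
  T → a
  T → a a
  T → num Y

Found common prefix 'a' in productions for T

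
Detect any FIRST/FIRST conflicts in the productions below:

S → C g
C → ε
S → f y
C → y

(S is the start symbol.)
No FIRST/FIRST conflicts.

FIRST sets of the non-terminals at (or reachable through a nullable prefix from) the front of some alternative:
  FIRST(C) = { 'y', ε }

Productions for S:
  S → C g: FIRST = { 'g', 'y' }
  S → f y: FIRST = { 'f' }
Productions for C:
  C → ε: FIRST = { ε }
  C → y: FIRST = { 'y' }

All alternatives of each non-terminal have pairwise disjoint FIRST sets.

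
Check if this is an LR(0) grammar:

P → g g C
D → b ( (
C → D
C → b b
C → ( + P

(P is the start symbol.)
Augment with P' → P and build the canonical LR(0) collection (I0 = CLOSURE({[P' → . P]}), then GOTO on every symbol after a dot until no new states appear). It has 13 states:
  I0: { [P → . g g C], [P' → . P] }  — shift
  I1: { [P' → P .] }  — accept
  I2: { [P → g . g C] }  — shift
  I3: { [C → . ( + P], [C → . D], [C → . b b], [D → . b ( (], [P → g g . C] }  — shift
  I4: { [C → ( . + P] }  — shift
  I5: { [P → g g C .] }  — reduce
  I6: { [C → D .] }  — reduce
  I7: { [C → b . b], [D → b . ( (] }  — shift
  I8: { [D → b ( . (] }  — shift
  I9: { [C → b b .] }  — reduce
  I10: { [D → b ( ( .] }  — reduce
  I11: { [C → ( + . P], [P → . g g C] }  — shift
  I12: { [C → ( + P .] }  — reduce

Every state is either a pure shift/goto state or contains exactly one complete item and nothing to shift — no conflicts. The grammar is LR(0).

Answer: Yes, the grammar is LR(0)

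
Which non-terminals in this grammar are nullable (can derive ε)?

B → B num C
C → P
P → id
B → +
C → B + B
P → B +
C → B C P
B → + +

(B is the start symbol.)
A non-terminal is nullable if it can derive ε (the empty string): either it has an ε-production, or it has a production whose right-hand side consists entirely of nullable non-terminals.

There are no ε-productions, so no non-terminal can derive ε.
No non-terminals are nullable.

Answer: None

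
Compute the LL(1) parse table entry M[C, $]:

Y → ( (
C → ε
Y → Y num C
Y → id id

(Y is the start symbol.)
C → ε

To find M[C, $], we find productions for C where $ is in the predict set (PREDICT(N → α) = (FIRST(α) \ {ε}) ∪ (FOLLOW(N) if α ⇒* ε)).

Relevant sets:
  FOLLOW(C) = { $, 'num' }

C → ε: PREDICT = { $, 'num' }
  $ is in predict set, so this production goes in M[C, $]

M[C, $] = C → ε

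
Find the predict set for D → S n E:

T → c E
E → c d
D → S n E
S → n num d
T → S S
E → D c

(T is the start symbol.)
{ 'n' }

PREDICT(D → S n E) = (FIRST(RHS) \ {ε}) ∪ (FOLLOW(D) if ε ∈ FIRST(RHS), i.e. RHS ⇒* ε)
FIRST(S) = { 'n' }
FIRST(S n E) = { 'n' }
ε ∉ FIRST(S n E), so FOLLOW(D) is not added.
PREDICT(D → S n E) = { 'n' }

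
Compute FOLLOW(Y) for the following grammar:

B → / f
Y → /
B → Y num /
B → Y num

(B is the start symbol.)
In B → Y num /: Y is followed by num '/', add FIRST(num '/') \ {ε} = { 'num' }
In B → Y num: Y is followed by num, add FIRST(num) \ {ε} = { 'num' }

Taking the union: FOLLOW(Y) = { 'num' }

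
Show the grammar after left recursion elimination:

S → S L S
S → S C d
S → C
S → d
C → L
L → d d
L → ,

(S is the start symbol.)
S is directly left-recursive. The standard transformation for
  A → A α₁ | ... | A α_m | β₁ | ... | β_n
is
  A  → β₁ A' | ... | β_n A'
  A' → α₁ A' | ... | α_m A' | ε

S → C becomes S → C S'
S → d becomes S → d S'
S → S L S becomes S' → L S S'
S → S C d becomes S' → C d S'
Add S' → ε

Productions for other non-terminals are unchanged:
  C → L
  L → d d
  L → ,

Resulting grammar:
S → C S'
S → d S'
S' → L S S'
S' → C d S'
S' → ε
C → L
L → d d
L → ,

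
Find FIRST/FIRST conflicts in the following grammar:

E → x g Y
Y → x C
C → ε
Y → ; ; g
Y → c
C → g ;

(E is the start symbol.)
Productions for Y:
  Y → x C: FIRST = { 'x' }
  Y → ; ; g: FIRST = { ';' }
  Y → c: FIRST = { 'c' }
Productions for C:
  C → ε: FIRST = { ε }
  C → g ;: FIRST = { 'g' }
E has only one production, so no FIRST/FIRST conflict is possible there.

All alternatives of each non-terminal have pairwise disjoint FIRST sets.

Answer: No FIRST/FIRST conflicts.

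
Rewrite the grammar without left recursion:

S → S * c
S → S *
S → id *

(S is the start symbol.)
S is directly left-recursive. The standard transformation for
  A → A α₁ | ... | A α_m | β₁ | ... | β_n
is
  A  → β₁ A' | ... | β_n A'
  A' → α₁ A' | ... | α_m A' | ε

S → id * becomes S → id * S'
S → S * c becomes S' → * c S'
S → S * becomes S' → * S'
Add S' → ε

Resulting grammar:
S → id * S'
S' → * c S'
S' → * S'
S' → ε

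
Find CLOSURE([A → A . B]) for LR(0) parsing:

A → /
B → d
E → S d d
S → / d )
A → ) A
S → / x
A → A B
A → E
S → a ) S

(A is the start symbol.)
Start with: [A → A . B]
  [A → A . B] has the dot before B: add [B → . d]
No further items can be added.

CLOSURE = { [A → A . B], [B → . d] }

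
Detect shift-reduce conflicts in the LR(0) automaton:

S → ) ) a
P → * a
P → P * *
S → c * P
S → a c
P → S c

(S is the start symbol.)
Augment with S' → S and build the canonical LR(0) collection (I0 = CLOSURE({[S' → . S]}), then GOTO on every symbol after a dot until no new states appear). It has 16 states:
  I0: { [S → . ) ) a], [S → . a c], [S → . c * P], [S' → . S] }  — shift
  I1: { [S → ) . ) a] }  — shift
  I2: { [S' → S .] }  — accept
  I3: { [S → a . c] }  — shift
  I4: { [S → c . * P] }  — shift
  I5: { [P → . * a], [P → . P * *], [P → . S c], [S → . ) ) a], [S → . a c], [S → . c * P], [S → c * . P] }  — shift
  I6: { [P → * . a] }  — shift
  I7: { [P → P . * *], [S → c * P .] }  — shift, reduce
  I8: { [P → S . c] }  — shift
  I9: { [P → S c .] }  — reduce
  I10: { [P → P * . *] }  — shift
  I11: { [P → P * * .] }  — reduce
  I12: { [P → * a .] }  — reduce
  I13: { [S → a c .] }  — reduce
  I14: { [S → ) ) . a] }  — shift
  I15: { [S → ) ) a .] }  — reduce

I7 contains reduce item [S → c * P .] and shift item [P → P . * *] — shift-reduce conflict.

Answer: Yes — I7: [S → c * P .] vs [P → P . * *]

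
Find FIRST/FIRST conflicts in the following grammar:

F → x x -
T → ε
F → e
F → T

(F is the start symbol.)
No FIRST/FIRST conflicts.

FIRST sets of the non-terminals at (or reachable through a nullable prefix from) the front of some alternative:
  FIRST(T) = { ε }

Productions for F:
  F → x x -: FIRST = { 'x' }
  F → e: FIRST = { 'e' }
  F → T: FIRST = { ε }
T has only one production, so no FIRST/FIRST conflict is possible there.

All alternatives of each non-terminal have pairwise disjoint FIRST sets.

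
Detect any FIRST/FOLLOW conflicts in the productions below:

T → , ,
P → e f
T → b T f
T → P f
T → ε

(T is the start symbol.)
A FIRST/FOLLOW conflict occurs when a non-terminal N has a nullable alternative N → β (β ⇒* ε) and another alternative N → α with FIRST(α) ∩ FOLLOW(N) ≠ ∅: on such a lookahead the parser cannot decide between expanding α and letting N vanish via β.

Nullable non-terminals: T.
FIRST sets used below: FIRST(P) = { 'e' }

T: nullable alternative(s) T → ε; FOLLOW(T) = { $, 'f' }
  T → , ,: FIRST \ {ε} = { ',' } — disjoint from FOLLOW(T)
  T → b T f: FIRST \ {ε} = { 'b' } — disjoint from FOLLOW(T)
  T → P f: FIRST \ {ε} = { 'e' } — disjoint from FOLLOW(T)
  T → ε: FIRST \ {ε} = { } — this is the only nullable alternative, skip

P has no nullable alternative, so no FIRST/FOLLOW check is needed there.

No FIRST/FOLLOW conflicts found.

Answer: No FIRST/FOLLOW conflicts.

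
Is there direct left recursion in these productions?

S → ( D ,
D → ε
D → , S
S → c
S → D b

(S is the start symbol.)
S → ( D ,: starts with '('
D → ε: starts with ε
D → , S: starts with ','
S → c: starts with c
S → D b: starts with D

No direct left recursion found.

Answer: No direct left recursion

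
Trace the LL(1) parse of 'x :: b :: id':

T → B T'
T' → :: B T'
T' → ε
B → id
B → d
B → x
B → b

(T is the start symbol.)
LL(1) parsing maintains a stack (initially the start symbol over $) and the input. At each step: if the stack top is a terminal, match it against the current input token; if it is a non-terminal N, replace it with the RHS of M[N, lookahead] (the unique production whose predict set contains the lookahead).

Stack is shown with the top on the left.

Stack      Input           Action
---------------------------------
T $        x :: b :: id $  output T → B T'
B T' $     x :: b :: id $  output B → x
x T' $     x :: b :: id $  match 'x'
T' $       :: b :: id $    output T' → :: B T'
:: B T' $  :: b :: id $    match '::'
B T' $     b :: id $       output B → b
b T' $     b :: id $       match 'b'
T' $       :: id $         output T' → :: B T'
:: B T' $  :: id $         match '::'
B T' $     id $            output B → id
id T' $    id $            match 'id'
T' $       $               output T' → ε
$          $               accept

The string is accepted.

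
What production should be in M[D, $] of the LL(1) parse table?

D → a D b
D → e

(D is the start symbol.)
To find M[D, $], we find productions for D where $ is in the predict set (PREDICT(N → α) = (FIRST(α) \ {ε}) ∪ (FOLLOW(N) if α ⇒* ε)).

D → a D b: PREDICT = { 'a' }
D → e: PREDICT = { 'e' }

M[D, $] is empty (no production applies)

Answer: Empty (error entry)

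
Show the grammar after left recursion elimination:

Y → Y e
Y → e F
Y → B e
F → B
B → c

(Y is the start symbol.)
Y → e F Y'
Y → B e Y'
Y' → e Y'
Y' → ε
F → B
B → c

Y is directly left-recursive. The standard transformation for
  A → A α₁ | ... | A α_m | β₁ | ... | β_n
is
  A  → β₁ A' | ... | β_n A'
  A' → α₁ A' | ... | α_m A' | ε

Y → e F becomes Y → e F Y'
Y → B e becomes Y → B e Y'
Y → Y e becomes Y' → e Y'
Add Y' → ε

Productions for other non-terminals are unchanged:
  F → B
  B → c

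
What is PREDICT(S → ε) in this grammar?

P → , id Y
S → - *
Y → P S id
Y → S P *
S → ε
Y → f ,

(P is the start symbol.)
{ ',', 'id' }

PREDICT(S → ε) = (FIRST(RHS) \ {ε}) ∪ (FOLLOW(S) if ε ∈ FIRST(RHS), i.e. RHS ⇒* ε)
The right-hand side is ε (FIRST(ε) = { ε }), so the predict set is FOLLOW(S) = { ',', 'id' }
PREDICT(S → ε) = { ',', 'id' }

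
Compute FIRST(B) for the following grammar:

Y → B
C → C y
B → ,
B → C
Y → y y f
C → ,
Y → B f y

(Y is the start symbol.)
{ ',' }

To compute FIRST(B), examine every production with B on the left-hand side, reading each right-hand side left to right until a non-nullable symbol is reached.

FIRST sets of the other non-terminals involved (by the same procedure, iterated to a fixed point):
  FIRST(C) = { ',' }

From B → ,:
  - ',' is a terminal: add ',' and stop
From B → C:
  - C is a non-terminal: add FIRST(C) \ {ε} = { ',' }
    C is not nullable, so stop

Collecting: FIRST(B) = { ',' }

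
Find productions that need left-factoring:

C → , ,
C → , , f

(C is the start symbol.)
Yes, C has productions with common prefix ', ,'

Left-factoring is needed when two productions for the same non-terminal
share a common prefix on the right-hand side.

Productions for C:
  C → , ,
  C → , , f

Found common prefix ', ,' in productions for C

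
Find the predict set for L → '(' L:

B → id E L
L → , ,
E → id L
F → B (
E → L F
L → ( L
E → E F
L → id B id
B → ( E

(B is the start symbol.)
{ '(' }

PREDICT(L → '(' L) = (FIRST(RHS) \ {ε}) ∪ (FOLLOW(L) if ε ∈ FIRST(RHS), i.e. RHS ⇒* ε)
FIRST('(' L) = { '(' }
ε ∉ FIRST('(' L), so FOLLOW(L) is not added.
PREDICT(L → '(' L) = { '(' }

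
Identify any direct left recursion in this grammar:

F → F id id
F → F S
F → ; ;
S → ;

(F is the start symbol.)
F → F id id: LEFT RECURSIVE (starts with F)
F → F S: LEFT RECURSIVE (starts with F)
F → ; ;: starts with ';'
S → ;: starts with ';'

The grammar has direct left recursion on: F.

Answer: Yes, F is left-recursive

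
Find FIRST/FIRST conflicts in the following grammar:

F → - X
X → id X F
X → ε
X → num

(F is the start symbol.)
Productions for X:
  X → id X F: FIRST = { 'id' }
  X → ε: FIRST = { ε }
  X → num: FIRST = { 'num' }
F has only one production, so no FIRST/FIRST conflict is possible there.

All alternatives of each non-terminal have pairwise disjoint FIRST sets.

Answer: No FIRST/FIRST conflicts.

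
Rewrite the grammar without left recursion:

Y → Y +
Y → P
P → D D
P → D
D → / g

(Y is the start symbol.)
Y is directly left-recursive. The standard transformation for
  A → A α₁ | ... | A α_m | β₁ | ... | β_n
is
  A  → β₁ A' | ... | β_n A'
  A' → α₁ A' | ... | α_m A' | ε

Y → P becomes Y → P Y'
Y → Y + becomes Y' → + Y'
Add Y' → ε

Productions for other non-terminals are unchanged:
  P → D D
  P → D
  D → / g

Resulting grammar:
Y → P Y'
Y' → + Y'
Y' → ε
P → D D
P → D
D → / g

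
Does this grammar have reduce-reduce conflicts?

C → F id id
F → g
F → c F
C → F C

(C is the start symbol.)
A reduce-reduce conflict occurs when an LR(0) state has two complete items [A → α .] and [B → β .] — both call for a reduction, and with no lookahead the parser cannot choose between them.

Augment with C' → C and build the canonical LR(0) collection (I0 = CLOSURE({[C' → . C]}), then GOTO on every symbol after a dot until no new states appear). It has 9 states:
  I0: { [C → . F C], [C → . F id id], [C' → . C], [F → . c F], [F → . g] }  — shift
  I1: { [C' → C .] }  — accept
  I2: { [C → . F C], [C → . F id id], [C → F . C], [C → F . id id], [F → . c F], [F → . g] }  — shift
  I3: { [F → . c F], [F → . g], [F → c . F] }  — shift
  I4: { [F → g .] }  — reduce
  I5: { [F → c F .] }  — reduce
  I6: { [C → F C .] }  — reduce
  I7: { [C → F id . id] }  — shift
  I8: { [C → F id id .] }  — reduce

No state contains more than one complete item.

Answer: No reduce-reduce conflicts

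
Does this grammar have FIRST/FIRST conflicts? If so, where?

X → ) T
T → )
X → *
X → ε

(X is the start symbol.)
No FIRST/FIRST conflicts.

A FIRST/FIRST conflict occurs when two productions N → α and N → β for the same non-terminal have FIRST(α) ∩ FIRST(β) ≠ ∅ (with ε ∈ FIRST of a nullable right-hand side, so two nullable alternatives also conflict).

Productions for X:
  X → ) T: FIRST = { ')' }
  X → *: FIRST = { '*' }
  X → ε: FIRST = { ε }
T has only one production, so no FIRST/FIRST conflict is possible there.

All alternatives of each non-terminal have pairwise disjoint FIRST sets.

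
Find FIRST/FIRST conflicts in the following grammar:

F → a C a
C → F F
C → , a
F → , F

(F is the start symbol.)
Yes. C → F F / C → ',' a on { ',' }

A FIRST/FIRST conflict occurs when two productions N → α and N → β for the same non-terminal have FIRST(α) ∩ FIRST(β) ≠ ∅ (with ε ∈ FIRST of a nullable right-hand side, so two nullable alternatives also conflict).

FIRST sets of the non-terminals at (or reachable through a nullable prefix from) the front of some alternative:
  FIRST(F) = { ',', 'a' }

Productions for F:
  F → a C a: FIRST = { 'a' }
  F → , F: FIRST = { ',' }
Productions for C:
  C → F F: FIRST = { ',', 'a' }
  C → , a: FIRST = { ',' }

Conflict for C: C → F F and C → , a
  Overlap: { ',' }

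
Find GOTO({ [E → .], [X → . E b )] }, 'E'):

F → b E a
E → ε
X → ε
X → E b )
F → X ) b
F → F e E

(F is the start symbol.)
{ [X → E . b )] }

GOTO(I, 'E') = CLOSURE({ [A → αX.β] : [A → α.Xβ] ∈ I, X = 'E' })

Items with dot before 'E', with the dot advanced:
  [X → . E b )] → [X → E . b )]
Closure adds nothing (no advanced item has the dot before a non-terminal).

GOTO = { [X → E . b )] }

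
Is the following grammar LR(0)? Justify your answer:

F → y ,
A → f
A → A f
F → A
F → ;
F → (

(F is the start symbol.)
A grammar is LR(0) if no state in the canonical LR(0) collection has:
  - both a shift item (dot before a terminal) and a complete item (shift-reduce conflict), or
  - two or more complete items (reduce-reduce conflict; the accept item [F' → F .] counts as a complete item here).

Augment with F' → F and build the canonical LR(0) collection (I0 = CLOSURE({[F' → . F]}), then GOTO on every symbol after a dot until no new states appear). It has 9 states:
  I0: { [A → . A f], [A → . f], [F → . (], [F → . ;], [F → . A], [F → . y ,], [F' → . F] }  — shift
  I1: { [F → ( .] }  — reduce
  I2: { [F → ; .] }  — reduce
  I3: { [A → A . f], [F → A .] }  — shift, reduce
  I4: { [F' → F .] }  — accept
  I5: { [A → f .] }  — reduce
  I6: { [F → y . ,] }  — shift
  I7: { [F → y , .] }  — reduce
  I8: { [A → A f .] }  — reduce

Conflict in state I3:
  Shift-reduce conflict between [F → A .] and [A → A . f]
So the grammar is NOT LR(0).

Answer: No. Shift-reduce conflict between [F → A .] and [A → A . f]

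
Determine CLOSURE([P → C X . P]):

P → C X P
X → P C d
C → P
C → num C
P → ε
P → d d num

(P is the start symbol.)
Start with: [P → C X . P]
  [P → C X . P] has the dot before P: add [P → . C X P], [P → .], [P → . d d num]
  [P → . C X P] has the dot before C: add [C → . P], [C → . num C]
No further items can be added.

CLOSURE = { [C → . P], [C → . num C], [P → . C X P], [P → . d d num], [P → .], [P → C X . P] }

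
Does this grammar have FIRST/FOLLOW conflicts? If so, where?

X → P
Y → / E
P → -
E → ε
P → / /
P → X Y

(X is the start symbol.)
No FIRST/FOLLOW conflicts.

Nullable non-terminals: E.
E has a nullable alternative but only one production, so nothing to check.

P, X, Y have no nullable alternative, so no FIRST/FOLLOW check is needed there.

No FIRST/FOLLOW conflicts found.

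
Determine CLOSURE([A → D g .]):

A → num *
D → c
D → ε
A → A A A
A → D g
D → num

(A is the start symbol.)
{ [A → D g .] }

To compute CLOSURE, for each item [A → α.Bβ] where B is a non-terminal, add [B → .γ] for all productions B → γ; repeat for the newly added items until nothing changes.

Start with: [A → D g .]
The dot is at the end, so nothing is added.

CLOSURE = { [A → D g .] }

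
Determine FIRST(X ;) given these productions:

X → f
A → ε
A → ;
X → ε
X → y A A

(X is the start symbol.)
FIRST sets of the non-terminals involved (from the grammar, by fixed-point iteration):
  FIRST(X) = { 'f', 'y', ε }

To compute FIRST(X ;), process the symbols left to right:
Symbol X is a non-terminal. Add FIRST(X) \ {ε} = { 'f', 'y' }
X is nullable (ε ∈ FIRST(X)), continue to the next symbol.
Symbol ; is a terminal. Add ';' and stop.
FIRST(X ;) = { ';', 'f', 'y' }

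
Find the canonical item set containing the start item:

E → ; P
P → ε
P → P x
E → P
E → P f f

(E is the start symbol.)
{ [E → . ; P], [E → . P f f], [E → . P], [E' → . E], [P → . P x], [P → .] }

First, augment the grammar with E' → E
I₀ = CLOSURE({ [E' → . E] }):
  [E' → . E] has the dot before E: add [E → . ; P], [E → . P], [E → . P f f]
  [E → . P] has the dot before P: add [P → .], [P → . P x]
No further items can be added.

I₀ = { [E → . ; P], [E → . P f f], [E → . P], [E' → . E], [P → . P x], [P → .] }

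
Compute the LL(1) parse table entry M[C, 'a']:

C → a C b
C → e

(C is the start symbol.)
To find M[C, 'a'], we find productions for C where 'a' is in the predict set (PREDICT(N → α) = (FIRST(α) \ {ε}) ∪ (FOLLOW(N) if α ⇒* ε)).

C → a C b: PREDICT = { 'a' }
  'a' is in predict set, so this production goes in M[C, 'a']
C → e: PREDICT = { 'e' }

M[C, 'a'] = C → a C b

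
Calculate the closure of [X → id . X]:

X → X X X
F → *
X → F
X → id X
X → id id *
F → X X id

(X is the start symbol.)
{ [F → . *], [F → . X X id], [X → . F], [X → . X X X], [X → . id X], [X → . id id *], [X → id . X] }

Start with: [X → id . X]
  [X → id . X] has the dot before X: add [X → . X X X], [X → . F], [X → . id X], [X → . id id *]
  [X → . F] has the dot before F: add [F → . *], [F → . X X id]
No further items can be added.

CLOSURE = { [F → . *], [F → . X X id], [X → . F], [X → . X X X], [X → . id X], [X → . id id *], [X → id . X] }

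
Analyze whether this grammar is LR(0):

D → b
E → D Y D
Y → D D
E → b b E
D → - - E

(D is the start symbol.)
No. Shift-reduce conflict between [D → b .] and [E → b . b E]

A grammar is LR(0) if no state in the canonical LR(0) collection has:
  - both a shift item (dot before a terminal) and a complete item (shift-reduce conflict), or
  - two or more complete items (reduce-reduce conflict; the accept item [D' → D .] counts as a complete item here).

Augment with D' → D and build the canonical LR(0) collection (I0 = CLOSURE({[D' → . D]}), then GOTO on every symbol after a dot until no new states appear). It has 14 states:
  I0: { [D → . - - E], [D → . b], [D' → . D] }  — shift
  I1: { [D → - . - E] }  — shift
  I2: { [D' → D .] }  — accept
  I3: { [D → b .] }  — reduce
  I4: { [D → - - . E], [D → . - - E], [D → . b], [E → . D Y D], [E → . b b E] }  — shift
  I5: { [D → . - - E], [D → . b], [E → D . Y D], [Y → . D D] }  — shift
  I6: { [D → - - E .] }  — reduce
  I7: { [D → b .], [E → b . b E] }  — shift, reduce
  I8: { [D → . - - E], [D → . b], [E → . D Y D], [E → . b b E], [E → b b . E] }  — shift
  I9: { [E → b b E .] }  — reduce
  I10: { [D → . - - E], [D → . b], [Y → D . D] }  — shift
  I11: { [D → . - - E], [D → . b], [E → D Y . D] }  — shift
  I12: { [E → D Y D .] }  — reduce
  I13: { [Y → D D .] }  — reduce

Conflict in state I7:
  Shift-reduce conflict between [D → b .] and [E → b . b E]
So the grammar is NOT LR(0).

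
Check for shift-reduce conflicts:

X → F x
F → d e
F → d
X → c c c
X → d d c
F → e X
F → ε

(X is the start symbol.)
Yes — I0: [F → .] vs [F → . d]; I4: [F → d .] vs [F → d . e]; I5: [F → .] vs [F → . d]

A shift-reduce conflict occurs when an LR(0) state has both:
  - a complete (reduce) item [A → α .] (dot at the end), and
  - a shift item [B → β . c γ] (dot before a terminal).

Augment with X' → X and build the canonical LR(0) collection (I0 = CLOSURE({[X' → . X]}), then GOTO on every symbol after a dot until no new states appear). It has 13 states:
  I0: { [F → . d e], [F → . d], [F → . e X], [F → .], [X → . F x], [X → . c c c], [X → . d d c], [X' → . X] }  — shift, reduce
  I1: { [X → F . x] }  — shift
  I2: { [X' → X .] }  — accept
  I3: { [X → c . c c] }  — shift
  I4: { [F → d . e], [F → d .], [X → d . d c] }  — shift, reduce
  I5: { [F → . d e], [F → . d], [F → . e X], [F → .], [F → e . X], [X → . F x], [X → . c c c], [X → . d d c] }  — shift, reduce
  I6: { [F → e X .] }  — reduce
  I7: { [X → d d . c] }  — shift
  I8: { [F → d e .] }  — reduce
  I9: { [X → d d c .] }  — reduce
  I10: { [X → c c . c] }  — shift
  I11: { [X → c c c .] }  — reduce
  I12: { [X → F x .] }  — reduce

I0 contains reduce item [F → .] and shift items [F → . d], [F → . d e], [F → . e X], [X → . c c c], [X → . d d c] — shift-reduce conflict.
I4 contains reduce item [F → d .] and shift items [F → d . e], [X → d . d c] — shift-reduce conflict.
I5 contains reduce item [F → .] and shift items [F → . d], [F → . d e], [F → . e X], [X → . c c c], [X → . d d c] — shift-reduce conflict.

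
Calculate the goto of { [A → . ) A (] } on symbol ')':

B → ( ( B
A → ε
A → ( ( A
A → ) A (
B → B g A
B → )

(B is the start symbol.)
GOTO(I, ')') = CLOSURE({ [A → αX.β] : [A → α.Xβ] ∈ I, X = ')' })

Items with dot before ')', with the dot advanced:
  [A → . ) A (] → [A → ) . A (]
Closure of the advanced items:
  [A → ) . A (] has the dot before A: add [A → .], [A → . ( ( A], [A → . ) A (]

GOTO = { [A → ) . A (], [A → . ( ( A], [A → . ) A (], [A → .] }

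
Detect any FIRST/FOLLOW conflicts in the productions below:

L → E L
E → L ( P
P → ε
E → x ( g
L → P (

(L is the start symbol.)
No FIRST/FOLLOW conflicts.

A FIRST/FOLLOW conflict occurs when a non-terminal N has a nullable alternative N → β (β ⇒* ε) and another alternative N → α with FIRST(α) ∩ FOLLOW(N) ≠ ∅: on such a lookahead the parser cannot decide between expanding α and letting N vanish via β.

Nullable non-terminals: P.
P has a nullable alternative but only one production, so nothing to check.

E, L have no nullable alternative, so no FIRST/FOLLOW check is needed there.

No FIRST/FOLLOW conflicts found.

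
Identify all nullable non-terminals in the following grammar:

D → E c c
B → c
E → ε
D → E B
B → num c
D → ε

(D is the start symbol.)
A non-terminal is nullable if it can derive ε (the empty string): either it has an ε-production, or it has a production whose right-hand side consists entirely of nullable non-terminals.

ε-productions: E → ε, D → ε
So E, D are immediately nullable.
No further non-terminal can be added: every production for the remaining non-terminals contains a terminal or a non-nullable non-terminal.
Nullable = { 'D', 'E' }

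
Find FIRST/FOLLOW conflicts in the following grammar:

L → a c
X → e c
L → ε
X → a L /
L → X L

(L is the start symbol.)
No FIRST/FOLLOW conflicts.

A FIRST/FOLLOW conflict occurs when a non-terminal N has a nullable alternative N → β (β ⇒* ε) and another alternative N → α with FIRST(α) ∩ FOLLOW(N) ≠ ∅: on such a lookahead the parser cannot decide between expanding α and letting N vanish via β.

Nullable non-terminals: L.
FIRST sets used below: FIRST(X) = { 'a', 'e' }

L: nullable alternative(s) L → ε; FOLLOW(L) = { $, '/' }
  L → a c: FIRST \ {ε} = { 'a' } — disjoint from FOLLOW(L)
  L → ε: FIRST \ {ε} = { } — this is the only nullable alternative, skip
  L → X L: FIRST \ {ε} = { 'a', 'e' } — disjoint from FOLLOW(L)

X has no nullable alternative, so no FIRST/FOLLOW check is needed there.

No FIRST/FOLLOW conflicts found.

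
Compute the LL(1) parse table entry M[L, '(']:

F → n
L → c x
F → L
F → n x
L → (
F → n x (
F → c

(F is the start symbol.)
L → (

To find M[L, '('], we find productions for L where '(' is in the predict set (PREDICT(N → α) = (FIRST(α) \ {ε}) ∪ (FOLLOW(N) if α ⇒* ε)).

L → c x: PREDICT = { 'c' }
L → (: PREDICT = { '(' }
  '(' is in predict set, so this production goes in M[L, '(']

M[L, '('] = L → (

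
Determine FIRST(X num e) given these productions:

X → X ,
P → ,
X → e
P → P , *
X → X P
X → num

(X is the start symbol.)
FIRST sets of the non-terminals involved (from the grammar, by fixed-point iteration):
  FIRST(X) = { 'e', 'num' }

To compute FIRST(X num e), process the symbols left to right:
Symbol X is a non-terminal. Add FIRST(X) \ {ε} = { 'e', 'num' }
X is not nullable (ε ∉ FIRST(X)), so stop here.
FIRST(X num e) = { 'e', 'num' }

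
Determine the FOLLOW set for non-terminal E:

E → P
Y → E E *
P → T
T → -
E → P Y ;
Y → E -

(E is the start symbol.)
To compute FOLLOW(E), find every occurrence of E on a right-hand side N → α E β: add FIRST(β) \ {ε}, and if β is empty or nullable also add FOLLOW(N). Iterate to a fixed point.

E is the start symbol, so $ ∈ FOLLOW(E).
In Y → E E *: E is followed by E '*', add FIRST(E '*') \ {ε} = { '-' }
In Y → E E *: E is followed by '*', add FIRST('*') \ {ε} = { '*' }
In Y → E -: E is followed by '-', add FIRST('-') \ {ε} = { '-' }

Taking the union: FOLLOW(E) = { $, '*', '-' }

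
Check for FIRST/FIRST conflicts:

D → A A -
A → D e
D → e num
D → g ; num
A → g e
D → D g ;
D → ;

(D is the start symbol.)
FIRST sets of the non-terminals at (or reachable through a nullable prefix from) the front of some alternative:
  FIRST(A) = { ';', 'e', 'g' }
  FIRST(D) = { ';', 'e', 'g' }

Productions for D:
  D → A A -: FIRST = { ';', 'e', 'g' }
  D → e num: FIRST = { 'e' }
  D → g ; num: FIRST = { 'g' }
  D → D g ;: FIRST = { ';', 'e', 'g' }
  D → ;: FIRST = { ';' }
Productions for A:
  A → D e: FIRST = { ';', 'e', 'g' }
  A → g e: FIRST = { 'g' }

Conflict for D: D → A A - and D → e num
  Overlap: { 'e' }
Conflict for D: D → A A - and D → g ; num
  Overlap: { 'g' }
Conflict for D: D → A A - and D → D g ;
  Overlap: { ';', 'e', 'g' }
Conflict for D: D → A A - and D → ;
  Overlap: { ';' }
Conflict for D: D → e num and D → D g ;
  Overlap: { 'e' }
Conflict for D: D → g ; num and D → D g ;
  Overlap: { 'g' }
Conflict for D: D → D g ; and D → ;
  Overlap: { ';' }
Conflict for A: A → D e and A → g e
  Overlap: { 'g' }

Answer: Yes. D → A A '-' / D → e num on { 'e' }; D → A A '-' / D → g ';' num on { 'g' }; D → A A '-' / D → D g ';' on { ';', 'e', 'g' }; D → A A '-' / D → ';' on { ';' }; D → e num / D → D g ';' on { 'e' }; D → g ';' num / D → D g ';' on { 'g' }; D → D g ';' / D → ';' on { ';' }; A → D e / A → g e on { 'g' }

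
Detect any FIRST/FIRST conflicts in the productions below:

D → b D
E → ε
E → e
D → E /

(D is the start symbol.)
FIRST sets of the non-terminals at (or reachable through a nullable prefix from) the front of some alternative:
  FIRST(E) = { 'e', ε }

Productions for D:
  D → b D: FIRST = { 'b' }
  D → E /: FIRST = { '/', 'e' }
Productions for E:
  E → ε: FIRST = { ε }
  E → e: FIRST = { 'e' }

All alternatives of each non-terminal have pairwise disjoint FIRST sets.

Answer: No FIRST/FIRST conflicts.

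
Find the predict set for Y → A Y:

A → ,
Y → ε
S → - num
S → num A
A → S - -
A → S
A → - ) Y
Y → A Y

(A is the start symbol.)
PREDICT(Y → A Y) = (FIRST(RHS) \ {ε}) ∪ (FOLLOW(Y) if ε ∈ FIRST(RHS), i.e. RHS ⇒* ε)
FIRST(A) = { ',', '-', 'num' }
FIRST(A Y) = { ',', '-', 'num' }
ε ∉ FIRST(A Y), so FOLLOW(Y) is not added.
PREDICT(Y → A Y) = { ',', '-', 'num' }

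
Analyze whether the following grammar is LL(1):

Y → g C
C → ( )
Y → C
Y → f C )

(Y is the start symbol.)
A grammar is LL(1) if for each non-terminal N with multiple productions, the predict sets of those productions are pairwise disjoint, where PREDICT(N → α) = (FIRST(α) \ {ε}) ∪ (FOLLOW(N) if α ⇒* ε).

Relevant sets:
  FIRST(C) = { '(' }

For Y:
  PREDICT(Y → g C) = { 'g' }
  PREDICT(Y → C) = { '(' }
  PREDICT(Y → f C ')') = { 'f' }
C has a single production, so nothing to check there.

All predict sets are disjoint. The grammar IS LL(1).

Answer: Yes, the grammar is LL(1).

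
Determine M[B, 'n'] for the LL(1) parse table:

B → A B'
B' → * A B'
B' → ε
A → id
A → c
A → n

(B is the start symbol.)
B → A B'

To find M[B, 'n'], we find productions for B where 'n' is in the predict set (PREDICT(N → α) = (FIRST(α) \ {ε}) ∪ (FOLLOW(N) if α ⇒* ε)).

Relevant sets:
  FIRST(A) = { 'c', 'id', 'n' }

B → A B': PREDICT = { 'c', 'id', 'n' }
  'n' is in predict set, so this production goes in M[B, 'n']

M[B, 'n'] = B → A B'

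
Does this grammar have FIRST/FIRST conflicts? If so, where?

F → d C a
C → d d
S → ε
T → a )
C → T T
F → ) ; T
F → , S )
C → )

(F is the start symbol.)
A FIRST/FIRST conflict occurs when two productions N → α and N → β for the same non-terminal have FIRST(α) ∩ FIRST(β) ≠ ∅ (with ε ∈ FIRST of a nullable right-hand side, so two nullable alternatives also conflict).

FIRST sets of the non-terminals at (or reachable through a nullable prefix from) the front of some alternative:
  FIRST(T) = { 'a' }

Productions for F:
  F → d C a: FIRST = { 'd' }
  F → ) ; T: FIRST = { ')' }
  F → , S ): FIRST = { ',' }
Productions for C:
  C → d d: FIRST = { 'd' }
  C → T T: FIRST = { 'a' }
  C → ): FIRST = { ')' }
S, T have only one production, so no FIRST/FIRST conflict is possible there.

All alternatives of each non-terminal have pairwise disjoint FIRST sets.

Answer: No FIRST/FIRST conflicts.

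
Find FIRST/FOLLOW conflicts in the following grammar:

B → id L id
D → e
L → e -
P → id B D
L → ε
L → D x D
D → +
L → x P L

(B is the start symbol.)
No FIRST/FOLLOW conflicts.

Nullable non-terminals: L.
FIRST sets used below: FIRST(D) = { '+', 'e' }

L: nullable alternative(s) L → ε; FOLLOW(L) = { 'id' }
  L → e -: FIRST \ {ε} = { 'e' } — disjoint from FOLLOW(L)
  L → ε: FIRST \ {ε} = { } — this is the only nullable alternative, skip
  L → D x D: FIRST \ {ε} = { '+', 'e' } — disjoint from FOLLOW(L)
  L → x P L: FIRST \ {ε} = { 'x' } — disjoint from FOLLOW(L)

B, D, P have no nullable alternative, so no FIRST/FOLLOW check is needed there.

No FIRST/FOLLOW conflicts found.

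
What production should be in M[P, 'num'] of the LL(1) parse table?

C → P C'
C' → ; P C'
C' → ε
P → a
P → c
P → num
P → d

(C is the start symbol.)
To find M[P, 'num'], we find productions for P where 'num' is in the predict set (PREDICT(N → α) = (FIRST(α) \ {ε}) ∪ (FOLLOW(N) if α ⇒* ε)).

P → a: PREDICT = { 'a' }
P → c: PREDICT = { 'c' }
P → num: PREDICT = { 'num' }
  'num' is in predict set, so this production goes in M[P, 'num']
P → d: PREDICT = { 'd' }

M[P, 'num'] = P → num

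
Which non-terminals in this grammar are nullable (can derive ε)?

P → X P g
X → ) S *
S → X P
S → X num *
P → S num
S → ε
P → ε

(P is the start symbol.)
A non-terminal is nullable if it can derive ε (the empty string): either it has an ε-production, or it has a production whose right-hand side consists entirely of nullable non-terminals.

ε-productions: S → ε, P → ε
So S, P are immediately nullable.
No further non-terminal can be added: every production for the remaining non-terminals contains a terminal or a non-nullable non-terminal.
Nullable = { 'P', 'S' }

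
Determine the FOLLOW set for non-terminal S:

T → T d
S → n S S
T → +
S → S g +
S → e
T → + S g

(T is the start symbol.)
To compute FOLLOW(S), find every occurrence of S on a right-hand side N → α S β: add FIRST(β) \ {ε}, and if β is empty or nullable also add FOLLOW(N). Iterate to a fixed point.

In S → n S S: S is followed by S, add FIRST(S) \ {ε} = { 'e', 'n' }
In S → n S S: S is at the end; this adds FOLLOW(S) to itself — nothing new
In S → S g +: S is followed by g '+', add FIRST(g '+') \ {ε} = { 'g' }
In T → + S g: S is followed by g, add FIRST(g) \ {ε} = { 'g' }

Taking the union: FOLLOW(S) = { 'e', 'g', 'n' }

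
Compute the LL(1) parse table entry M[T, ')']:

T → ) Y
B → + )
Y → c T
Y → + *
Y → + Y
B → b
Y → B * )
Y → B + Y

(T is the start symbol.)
To find M[T, ')'], we find productions for T where ')' is in the predict set (PREDICT(N → α) = (FIRST(α) \ {ε}) ∪ (FOLLOW(N) if α ⇒* ε)).

T → ) Y: PREDICT = { ')' }
  ')' is in predict set, so this production goes in M[T, ')']

M[T, ')'] = T → ) Y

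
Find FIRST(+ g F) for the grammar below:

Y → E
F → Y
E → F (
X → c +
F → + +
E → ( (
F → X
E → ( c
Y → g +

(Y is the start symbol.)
To compute FIRST(+ g F), process the symbols left to right:
Symbol + is a terminal. Add '+' and stop.
FIRST(+ g F) = { '+' }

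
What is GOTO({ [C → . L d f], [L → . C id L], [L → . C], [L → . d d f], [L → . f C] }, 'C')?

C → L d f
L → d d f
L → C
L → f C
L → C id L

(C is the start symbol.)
{ [L → C . id L], [L → C .] }

GOTO(I, 'C') = CLOSURE({ [A → αX.β] : [A → α.Xβ] ∈ I, X = 'C' })

Items with dot before 'C', with the dot advanced:
  [L → . C] → [L → C .]
  [L → . C id L] → [L → C . id L]
Closure adds nothing (no advanced item has the dot before a non-terminal).

GOTO = { [L → C . id L], [L → C .] }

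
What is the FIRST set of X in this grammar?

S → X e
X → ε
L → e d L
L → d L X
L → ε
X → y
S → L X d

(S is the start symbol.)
{ 'y', ε }

To compute FIRST(X), examine every production with X on the left-hand side, reading each right-hand side left to right until a non-nullable symbol is reached.

From X → ε:
  - ε-production, so ε ∈ FIRST(X)
From X → y:
  - y is a terminal: add 'y' and stop

Collecting: FIRST(X) = { 'y', ε }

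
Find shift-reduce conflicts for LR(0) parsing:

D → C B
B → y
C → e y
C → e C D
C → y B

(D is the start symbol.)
A shift-reduce conflict occurs when an LR(0) state has both:
  - a complete (reduce) item [A → α .] (dot at the end), and
  - a shift item [B → β . c γ] (dot before a terminal).

Augment with D' → D and build the canonical LR(0) collection (I0 = CLOSURE({[D' → . D]}), then GOTO on every symbol after a dot until no new states appear). It has 11 states:
  I0: { [C → . e C D], [C → . e y], [C → . y B], [D → . C B], [D' → . D] }  — shift
  I1: { [B → . y], [D → C . B] }  — shift
  I2: { [D' → D .] }  — accept
  I3: { [C → . e C D], [C → . e y], [C → . y B], [C → e . C D], [C → e . y] }  — shift
  I4: { [B → . y], [C → y . B] }  — shift
  I5: { [C → y B .] }  — reduce
  I6: { [B → y .] }  — reduce
  I7: { [C → . e C D], [C → . e y], [C → . y B], [C → e C . D], [D → . C B] }  — shift
  I8: { [B → . y], [C → e y .], [C → y . B] }  — shift, reduce
  I9: { [C → e C D .] }  — reduce
  I10: { [D → C B .] }  — reduce

I8 contains reduce item [C → e y .] and shift item [B → . y] — shift-reduce conflict.

Answer: Yes — I8: [C → e y .] vs [B → . y]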